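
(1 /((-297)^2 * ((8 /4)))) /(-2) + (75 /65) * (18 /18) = 5292527 /4586868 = 1.15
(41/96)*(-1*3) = -41/32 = -1.28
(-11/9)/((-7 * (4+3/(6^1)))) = 22/567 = 0.04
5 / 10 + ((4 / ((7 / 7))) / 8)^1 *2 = 3 / 2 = 1.50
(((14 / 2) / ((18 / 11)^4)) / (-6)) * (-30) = 512435 / 104976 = 4.88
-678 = -678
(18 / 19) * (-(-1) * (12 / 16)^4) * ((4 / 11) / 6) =243 / 13376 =0.02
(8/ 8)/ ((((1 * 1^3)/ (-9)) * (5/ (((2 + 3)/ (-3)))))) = 3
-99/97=-1.02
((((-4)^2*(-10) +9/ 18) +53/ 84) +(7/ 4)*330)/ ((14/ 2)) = 35165/ 588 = 59.80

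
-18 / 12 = -3 / 2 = -1.50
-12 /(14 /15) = -90 /7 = -12.86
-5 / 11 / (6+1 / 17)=-85 / 1133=-0.08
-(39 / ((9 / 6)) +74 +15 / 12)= -405 / 4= -101.25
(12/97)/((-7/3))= -36/679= -0.05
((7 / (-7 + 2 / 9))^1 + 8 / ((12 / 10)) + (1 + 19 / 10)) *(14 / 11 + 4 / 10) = 718382 / 50325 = 14.27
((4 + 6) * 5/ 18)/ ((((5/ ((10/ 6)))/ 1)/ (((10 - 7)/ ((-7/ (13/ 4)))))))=-325/ 252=-1.29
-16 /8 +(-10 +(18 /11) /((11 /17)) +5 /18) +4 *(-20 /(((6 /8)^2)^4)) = -1283373727 /1587762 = -808.29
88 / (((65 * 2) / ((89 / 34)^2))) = 87131 / 18785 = 4.64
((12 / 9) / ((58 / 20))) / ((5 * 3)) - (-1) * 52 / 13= 4.03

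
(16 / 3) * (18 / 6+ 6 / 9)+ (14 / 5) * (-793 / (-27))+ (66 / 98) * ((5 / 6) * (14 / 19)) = 1835111 / 17955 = 102.21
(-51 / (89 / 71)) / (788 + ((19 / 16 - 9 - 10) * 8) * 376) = 3621 / 4698488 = 0.00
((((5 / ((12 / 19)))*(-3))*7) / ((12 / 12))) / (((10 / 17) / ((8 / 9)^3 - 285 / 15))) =30159479 / 5832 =5171.38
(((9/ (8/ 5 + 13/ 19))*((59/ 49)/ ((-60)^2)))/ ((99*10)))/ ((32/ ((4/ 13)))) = 1121/ 87581894400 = 0.00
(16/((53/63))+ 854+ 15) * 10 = 470650/53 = 8880.19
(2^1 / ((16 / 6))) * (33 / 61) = 99 / 244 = 0.41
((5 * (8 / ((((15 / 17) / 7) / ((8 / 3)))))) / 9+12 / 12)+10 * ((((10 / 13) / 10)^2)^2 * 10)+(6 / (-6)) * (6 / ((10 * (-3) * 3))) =95.09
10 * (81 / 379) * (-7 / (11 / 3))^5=-3308121810 / 61038329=-54.20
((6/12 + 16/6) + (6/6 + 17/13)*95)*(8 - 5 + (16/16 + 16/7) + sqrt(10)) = 2101.21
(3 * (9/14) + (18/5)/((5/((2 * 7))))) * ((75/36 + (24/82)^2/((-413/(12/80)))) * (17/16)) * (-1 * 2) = -2066847095793/38878168000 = -53.16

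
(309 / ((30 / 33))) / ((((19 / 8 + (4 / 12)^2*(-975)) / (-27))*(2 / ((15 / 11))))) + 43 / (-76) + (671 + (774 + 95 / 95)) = 290769403 / 193268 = 1504.49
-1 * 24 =-24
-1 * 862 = -862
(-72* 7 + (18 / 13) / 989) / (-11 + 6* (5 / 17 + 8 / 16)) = 55079235 / 681421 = 80.83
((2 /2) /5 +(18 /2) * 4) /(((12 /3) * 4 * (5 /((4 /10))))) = 181 /1000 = 0.18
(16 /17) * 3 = 48 /17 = 2.82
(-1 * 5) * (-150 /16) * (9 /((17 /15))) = 50625 /136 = 372.24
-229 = -229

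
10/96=5/48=0.10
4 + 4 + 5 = 13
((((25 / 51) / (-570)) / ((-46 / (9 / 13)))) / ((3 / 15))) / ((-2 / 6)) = -75 / 386308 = -0.00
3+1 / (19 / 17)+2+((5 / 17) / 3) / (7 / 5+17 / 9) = 283217 / 47804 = 5.92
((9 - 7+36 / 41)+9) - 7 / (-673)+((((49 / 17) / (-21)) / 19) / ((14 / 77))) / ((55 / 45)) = 211333095 / 17825078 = 11.86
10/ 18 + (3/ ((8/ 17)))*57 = 26203/ 72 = 363.93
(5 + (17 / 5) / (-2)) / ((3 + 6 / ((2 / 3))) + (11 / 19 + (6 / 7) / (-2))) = 4389 / 16160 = 0.27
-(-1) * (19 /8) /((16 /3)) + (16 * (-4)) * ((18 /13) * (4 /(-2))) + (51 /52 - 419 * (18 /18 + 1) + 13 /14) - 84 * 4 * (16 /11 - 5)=68274049 /128128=532.86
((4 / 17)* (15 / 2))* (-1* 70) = -2100 / 17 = -123.53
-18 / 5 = -3.60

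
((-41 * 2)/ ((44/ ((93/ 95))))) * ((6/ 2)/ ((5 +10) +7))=-11439/ 45980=-0.25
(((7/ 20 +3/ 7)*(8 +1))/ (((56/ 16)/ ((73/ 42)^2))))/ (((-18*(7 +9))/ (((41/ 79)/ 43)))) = -23815301/ 93959389440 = -0.00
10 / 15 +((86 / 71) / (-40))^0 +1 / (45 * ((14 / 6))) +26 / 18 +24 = 8543 / 315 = 27.12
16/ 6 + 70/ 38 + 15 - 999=-55831/ 57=-979.49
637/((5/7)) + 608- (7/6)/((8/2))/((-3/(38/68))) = 18358217/12240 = 1499.85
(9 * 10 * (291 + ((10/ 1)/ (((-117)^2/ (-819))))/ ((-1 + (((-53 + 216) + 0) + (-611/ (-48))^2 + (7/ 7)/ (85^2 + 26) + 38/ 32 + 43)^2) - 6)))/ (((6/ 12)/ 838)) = 43894439.34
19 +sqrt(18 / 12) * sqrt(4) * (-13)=19 - 13 * sqrt(6)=-12.84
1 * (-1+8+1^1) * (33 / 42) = 44 / 7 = 6.29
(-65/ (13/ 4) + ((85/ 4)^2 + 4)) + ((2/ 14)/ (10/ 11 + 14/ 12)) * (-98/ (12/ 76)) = 861121/ 2192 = 392.85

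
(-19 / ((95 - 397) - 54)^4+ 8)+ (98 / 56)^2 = 177686026493 / 16062013696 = 11.06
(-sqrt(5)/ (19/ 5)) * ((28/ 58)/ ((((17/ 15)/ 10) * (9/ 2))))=-7000 * sqrt(5)/ 28101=-0.56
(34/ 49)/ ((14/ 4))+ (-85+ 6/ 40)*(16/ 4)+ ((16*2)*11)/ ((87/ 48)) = -7211319/ 49735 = -144.99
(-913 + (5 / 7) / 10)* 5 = -63905 / 14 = -4564.64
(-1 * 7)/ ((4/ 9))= -63/ 4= -15.75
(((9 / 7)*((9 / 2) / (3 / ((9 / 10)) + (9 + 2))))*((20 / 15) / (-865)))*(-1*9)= 1458 / 260365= 0.01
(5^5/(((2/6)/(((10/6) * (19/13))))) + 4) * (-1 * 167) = -49586809/13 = -3814369.92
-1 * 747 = -747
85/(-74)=-85/74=-1.15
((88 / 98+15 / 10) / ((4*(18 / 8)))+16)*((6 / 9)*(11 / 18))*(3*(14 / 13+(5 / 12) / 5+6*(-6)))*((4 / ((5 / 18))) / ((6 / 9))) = -171547079 / 11466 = -14961.37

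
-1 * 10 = -10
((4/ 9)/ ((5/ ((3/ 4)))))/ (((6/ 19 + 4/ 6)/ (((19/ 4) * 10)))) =361/ 112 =3.22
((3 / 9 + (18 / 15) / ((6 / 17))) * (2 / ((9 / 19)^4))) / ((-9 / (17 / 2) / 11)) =-1364721512 / 885735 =-1540.78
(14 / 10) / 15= 7 / 75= 0.09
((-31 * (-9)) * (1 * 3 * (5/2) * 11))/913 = 4185/166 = 25.21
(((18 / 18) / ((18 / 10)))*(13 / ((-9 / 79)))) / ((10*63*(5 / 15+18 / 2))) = -1027 / 95256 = -0.01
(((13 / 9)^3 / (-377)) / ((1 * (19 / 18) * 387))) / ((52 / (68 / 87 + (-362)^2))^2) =-16247553700352 / 130733259093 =-124.28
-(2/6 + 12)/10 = -37/30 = -1.23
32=32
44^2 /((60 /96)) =15488 /5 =3097.60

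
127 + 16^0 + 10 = 138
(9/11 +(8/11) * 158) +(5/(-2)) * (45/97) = 244487/2134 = 114.57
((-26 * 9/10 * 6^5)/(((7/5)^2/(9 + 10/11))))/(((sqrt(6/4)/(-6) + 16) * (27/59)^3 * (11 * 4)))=-13810.78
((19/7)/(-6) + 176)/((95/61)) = 112.72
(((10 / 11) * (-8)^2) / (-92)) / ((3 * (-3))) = 0.07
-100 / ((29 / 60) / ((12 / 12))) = -6000 / 29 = -206.90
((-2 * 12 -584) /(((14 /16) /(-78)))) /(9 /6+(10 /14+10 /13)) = 3288064 /181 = 18166.10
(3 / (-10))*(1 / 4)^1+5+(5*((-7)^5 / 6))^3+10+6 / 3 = -370903242962012 / 135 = -2747431429348.24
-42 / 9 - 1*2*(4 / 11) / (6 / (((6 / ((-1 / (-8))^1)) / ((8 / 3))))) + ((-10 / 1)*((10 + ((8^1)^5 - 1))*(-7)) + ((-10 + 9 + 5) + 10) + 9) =75715403 / 33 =2294406.15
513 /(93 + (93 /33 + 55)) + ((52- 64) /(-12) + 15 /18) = 17369 /3318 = 5.23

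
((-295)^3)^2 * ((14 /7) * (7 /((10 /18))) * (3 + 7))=166085851211437500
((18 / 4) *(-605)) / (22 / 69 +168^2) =-375705 / 3894956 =-0.10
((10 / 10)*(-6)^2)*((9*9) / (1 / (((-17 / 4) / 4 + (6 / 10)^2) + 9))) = 2419551 / 100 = 24195.51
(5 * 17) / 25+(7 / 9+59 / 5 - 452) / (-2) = 2008 / 9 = 223.11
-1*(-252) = 252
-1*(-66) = 66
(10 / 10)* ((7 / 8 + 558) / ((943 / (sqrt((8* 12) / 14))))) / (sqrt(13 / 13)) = 4471* sqrt(21) / 13202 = 1.55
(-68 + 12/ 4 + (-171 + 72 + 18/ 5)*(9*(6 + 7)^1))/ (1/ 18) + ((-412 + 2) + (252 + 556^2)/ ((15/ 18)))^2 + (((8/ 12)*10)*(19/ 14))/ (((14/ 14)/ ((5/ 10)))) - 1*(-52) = 72205178863379/ 525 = 137533674025.48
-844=-844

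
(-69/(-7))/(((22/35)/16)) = 2760/11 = 250.91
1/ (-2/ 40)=-20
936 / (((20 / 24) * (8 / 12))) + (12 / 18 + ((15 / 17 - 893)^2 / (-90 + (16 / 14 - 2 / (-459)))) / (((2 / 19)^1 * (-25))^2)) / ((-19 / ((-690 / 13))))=-11103063681253 / 5763208250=-1926.54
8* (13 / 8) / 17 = 13 / 17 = 0.76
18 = 18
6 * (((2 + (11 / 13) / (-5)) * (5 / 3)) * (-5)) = -1190 / 13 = -91.54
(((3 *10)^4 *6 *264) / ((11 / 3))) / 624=7290000 / 13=560769.23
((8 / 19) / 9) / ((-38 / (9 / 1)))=-4 / 361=-0.01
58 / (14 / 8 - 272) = -232 / 1081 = -0.21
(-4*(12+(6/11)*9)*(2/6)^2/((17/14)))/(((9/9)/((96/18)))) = -33.01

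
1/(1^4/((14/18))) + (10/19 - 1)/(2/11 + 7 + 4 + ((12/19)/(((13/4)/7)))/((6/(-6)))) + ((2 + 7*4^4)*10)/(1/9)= 4308579568/26685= 161460.73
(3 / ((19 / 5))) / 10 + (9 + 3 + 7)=725 / 38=19.08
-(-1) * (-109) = -109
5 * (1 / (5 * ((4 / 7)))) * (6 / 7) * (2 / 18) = 1 / 6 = 0.17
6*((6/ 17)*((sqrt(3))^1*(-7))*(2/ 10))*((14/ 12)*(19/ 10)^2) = -53067*sqrt(3)/ 4250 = -21.63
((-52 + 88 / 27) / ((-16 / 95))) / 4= 31255 / 432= 72.35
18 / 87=6 / 29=0.21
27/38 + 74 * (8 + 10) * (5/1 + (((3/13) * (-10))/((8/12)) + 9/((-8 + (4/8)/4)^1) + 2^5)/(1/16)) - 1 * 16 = 2041948417/3458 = 590499.83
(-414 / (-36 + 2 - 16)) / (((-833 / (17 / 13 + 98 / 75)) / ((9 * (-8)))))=12663432 / 6768125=1.87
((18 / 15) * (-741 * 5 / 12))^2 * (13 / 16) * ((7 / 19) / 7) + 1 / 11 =5870.20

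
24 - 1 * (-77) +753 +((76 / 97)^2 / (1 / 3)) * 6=8139254 / 9409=865.05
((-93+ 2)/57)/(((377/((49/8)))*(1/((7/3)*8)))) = -2401/4959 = -0.48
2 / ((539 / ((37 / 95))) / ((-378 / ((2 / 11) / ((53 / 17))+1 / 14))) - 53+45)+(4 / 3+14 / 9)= 14285150 / 5384727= 2.65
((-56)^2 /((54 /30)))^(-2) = 81 /245862400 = 0.00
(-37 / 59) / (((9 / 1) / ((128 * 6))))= -9472 / 177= -53.51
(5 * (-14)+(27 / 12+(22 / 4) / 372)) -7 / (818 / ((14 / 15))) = -67.74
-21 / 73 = -0.29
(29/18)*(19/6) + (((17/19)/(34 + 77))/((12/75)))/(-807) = 52098341/10211778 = 5.10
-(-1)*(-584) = -584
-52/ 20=-13/ 5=-2.60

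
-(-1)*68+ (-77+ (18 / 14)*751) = 6696 / 7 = 956.57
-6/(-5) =6/5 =1.20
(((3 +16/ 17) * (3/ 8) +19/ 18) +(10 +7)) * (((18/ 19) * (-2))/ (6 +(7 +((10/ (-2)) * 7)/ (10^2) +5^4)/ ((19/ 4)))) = -119545/ 448902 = -0.27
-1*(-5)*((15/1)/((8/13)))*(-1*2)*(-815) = 198656.25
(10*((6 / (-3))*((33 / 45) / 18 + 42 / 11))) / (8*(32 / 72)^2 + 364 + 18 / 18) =-68766 / 326623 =-0.21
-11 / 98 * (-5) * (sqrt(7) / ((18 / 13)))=715 * sqrt(7) / 1764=1.07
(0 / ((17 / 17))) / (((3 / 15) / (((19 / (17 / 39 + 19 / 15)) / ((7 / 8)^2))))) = 0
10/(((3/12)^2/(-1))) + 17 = -143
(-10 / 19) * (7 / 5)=-14 / 19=-0.74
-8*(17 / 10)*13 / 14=-12.63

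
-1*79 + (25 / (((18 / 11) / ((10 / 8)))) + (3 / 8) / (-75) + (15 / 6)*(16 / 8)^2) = -44917 / 900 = -49.91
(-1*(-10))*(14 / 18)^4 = 24010 / 6561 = 3.66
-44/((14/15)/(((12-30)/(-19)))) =-44.66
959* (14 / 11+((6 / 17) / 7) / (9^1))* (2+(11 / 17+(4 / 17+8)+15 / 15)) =138923480 / 9537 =14566.79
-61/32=-1.91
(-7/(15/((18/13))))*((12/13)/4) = -126/845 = -0.15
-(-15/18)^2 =-25/36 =-0.69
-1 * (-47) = 47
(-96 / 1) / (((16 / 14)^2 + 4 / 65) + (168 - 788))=38220 / 246293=0.16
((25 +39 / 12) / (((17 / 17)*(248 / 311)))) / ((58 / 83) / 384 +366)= 17501214 / 180810755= 0.10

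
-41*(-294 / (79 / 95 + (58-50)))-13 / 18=20601433 / 15102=1364.15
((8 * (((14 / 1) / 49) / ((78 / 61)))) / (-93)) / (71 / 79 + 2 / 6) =-9638 / 617799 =-0.02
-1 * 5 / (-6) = 5 / 6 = 0.83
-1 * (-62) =62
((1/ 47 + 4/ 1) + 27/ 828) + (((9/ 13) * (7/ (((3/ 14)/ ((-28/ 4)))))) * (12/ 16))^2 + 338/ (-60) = 38626162117/ 2740335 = 14095.42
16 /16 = 1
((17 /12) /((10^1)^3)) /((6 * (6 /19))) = 323 /432000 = 0.00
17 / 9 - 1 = 8 / 9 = 0.89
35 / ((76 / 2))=35 / 38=0.92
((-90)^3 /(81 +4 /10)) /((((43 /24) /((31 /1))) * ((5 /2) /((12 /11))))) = -13017024000 /192511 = -67617.04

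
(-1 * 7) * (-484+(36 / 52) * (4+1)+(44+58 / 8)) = 156261 / 52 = 3005.02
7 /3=2.33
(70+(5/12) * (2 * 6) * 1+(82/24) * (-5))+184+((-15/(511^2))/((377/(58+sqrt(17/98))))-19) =9080482415/40734876-15 * sqrt(34)/1378196638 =222.92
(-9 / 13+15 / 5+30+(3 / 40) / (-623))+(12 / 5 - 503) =-30341603 / 64792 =-468.29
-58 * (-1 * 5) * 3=870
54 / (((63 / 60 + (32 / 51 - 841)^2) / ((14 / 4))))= 0.00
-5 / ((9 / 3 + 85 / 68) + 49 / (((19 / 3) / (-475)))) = 20 / 14683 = 0.00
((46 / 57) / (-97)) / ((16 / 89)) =-2047 / 44232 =-0.05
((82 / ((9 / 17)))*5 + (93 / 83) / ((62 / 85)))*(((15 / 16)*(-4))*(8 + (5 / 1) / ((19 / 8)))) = -46372600 / 1577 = -29405.58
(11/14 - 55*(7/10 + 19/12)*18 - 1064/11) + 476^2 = 17264906/77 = 224219.56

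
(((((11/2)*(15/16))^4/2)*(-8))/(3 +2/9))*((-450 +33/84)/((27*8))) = 3110324889375/1702887424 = 1826.50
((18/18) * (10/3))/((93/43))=1.54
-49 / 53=-0.92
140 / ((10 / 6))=84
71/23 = 3.09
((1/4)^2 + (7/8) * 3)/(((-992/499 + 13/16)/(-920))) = 3948088/1877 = 2103.40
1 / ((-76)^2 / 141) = 141 / 5776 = 0.02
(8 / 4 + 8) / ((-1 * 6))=-5 / 3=-1.67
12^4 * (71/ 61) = 1472256/ 61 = 24135.34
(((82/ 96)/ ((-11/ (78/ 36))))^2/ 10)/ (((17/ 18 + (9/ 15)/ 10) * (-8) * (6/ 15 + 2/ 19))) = -134942275/ 193551925248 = -0.00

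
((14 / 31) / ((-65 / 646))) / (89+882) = -9044 / 1956565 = -0.00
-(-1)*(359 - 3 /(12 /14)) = 711 /2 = 355.50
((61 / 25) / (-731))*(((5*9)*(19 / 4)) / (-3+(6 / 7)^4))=8348277 / 28786780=0.29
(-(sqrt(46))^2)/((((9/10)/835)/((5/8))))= -480125/18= -26673.61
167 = 167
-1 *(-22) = 22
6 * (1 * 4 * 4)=96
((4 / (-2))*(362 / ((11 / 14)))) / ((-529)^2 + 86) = -10136 / 3079197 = -0.00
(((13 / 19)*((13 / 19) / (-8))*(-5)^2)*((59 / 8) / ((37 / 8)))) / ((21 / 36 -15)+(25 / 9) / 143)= 0.16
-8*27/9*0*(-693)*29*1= 0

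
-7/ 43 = -0.16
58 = 58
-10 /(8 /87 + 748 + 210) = -435 /41677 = -0.01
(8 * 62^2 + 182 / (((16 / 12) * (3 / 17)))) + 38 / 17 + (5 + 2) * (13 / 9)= 9650581 / 306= 31537.85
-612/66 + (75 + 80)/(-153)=-17311/1683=-10.29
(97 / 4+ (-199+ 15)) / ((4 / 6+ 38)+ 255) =-1917 / 3524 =-0.54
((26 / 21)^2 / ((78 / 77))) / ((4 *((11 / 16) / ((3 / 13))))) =8 / 63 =0.13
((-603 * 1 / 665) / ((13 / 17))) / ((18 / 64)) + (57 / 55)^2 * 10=6824834 / 1046045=6.52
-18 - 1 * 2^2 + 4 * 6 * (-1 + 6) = 98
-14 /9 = -1.56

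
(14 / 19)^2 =196 / 361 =0.54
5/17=0.29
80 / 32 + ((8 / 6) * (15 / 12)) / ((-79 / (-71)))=4.00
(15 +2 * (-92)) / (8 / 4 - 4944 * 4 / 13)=2197 / 19750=0.11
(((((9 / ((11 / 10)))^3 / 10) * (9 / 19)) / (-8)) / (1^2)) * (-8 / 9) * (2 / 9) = 16200 / 25289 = 0.64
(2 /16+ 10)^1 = 81 /8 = 10.12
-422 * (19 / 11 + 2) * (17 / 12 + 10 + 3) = -1496623 / 66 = -22676.11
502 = 502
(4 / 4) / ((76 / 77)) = 77 / 76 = 1.01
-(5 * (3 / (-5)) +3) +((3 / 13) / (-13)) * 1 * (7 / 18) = -0.01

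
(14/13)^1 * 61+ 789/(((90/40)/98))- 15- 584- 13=1318942/39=33819.03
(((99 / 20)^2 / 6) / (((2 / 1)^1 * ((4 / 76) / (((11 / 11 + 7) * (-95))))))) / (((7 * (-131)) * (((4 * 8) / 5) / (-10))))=-5896935 / 117376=-50.24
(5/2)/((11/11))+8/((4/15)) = 32.50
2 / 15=0.13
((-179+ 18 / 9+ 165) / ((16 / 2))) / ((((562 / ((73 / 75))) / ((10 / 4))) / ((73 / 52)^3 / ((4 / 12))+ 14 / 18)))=-167720639 / 2844781056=-0.06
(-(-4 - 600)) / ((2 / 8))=2416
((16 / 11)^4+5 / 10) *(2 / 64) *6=437139 / 468512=0.93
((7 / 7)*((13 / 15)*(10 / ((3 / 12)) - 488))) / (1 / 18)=-34944 / 5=-6988.80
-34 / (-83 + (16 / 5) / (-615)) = 104550 / 255241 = 0.41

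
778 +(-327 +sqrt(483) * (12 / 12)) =sqrt(483) +451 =472.98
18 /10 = 9 /5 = 1.80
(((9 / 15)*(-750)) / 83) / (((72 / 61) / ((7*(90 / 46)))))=-480375 / 7636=-62.91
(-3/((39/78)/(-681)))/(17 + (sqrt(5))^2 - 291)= -4086/269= -15.19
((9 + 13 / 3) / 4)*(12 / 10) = 4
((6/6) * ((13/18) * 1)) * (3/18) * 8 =26/27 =0.96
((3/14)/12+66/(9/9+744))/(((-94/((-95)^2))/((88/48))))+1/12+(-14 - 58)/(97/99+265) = -586267448633/30979703328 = -18.92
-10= -10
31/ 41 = 0.76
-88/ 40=-11/ 5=-2.20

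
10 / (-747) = -10 / 747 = -0.01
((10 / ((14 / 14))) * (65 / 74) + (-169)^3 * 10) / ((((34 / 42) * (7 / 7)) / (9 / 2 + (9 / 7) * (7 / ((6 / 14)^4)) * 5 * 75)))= -7504322717950695 / 1258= -5965280379929.01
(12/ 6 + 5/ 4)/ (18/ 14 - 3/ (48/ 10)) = 182/ 37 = 4.92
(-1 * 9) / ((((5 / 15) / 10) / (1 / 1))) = -270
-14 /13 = -1.08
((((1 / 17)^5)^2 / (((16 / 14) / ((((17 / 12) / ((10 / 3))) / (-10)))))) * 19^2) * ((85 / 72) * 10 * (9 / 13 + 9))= -17689 / 23215320763648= -0.00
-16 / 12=-4 / 3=-1.33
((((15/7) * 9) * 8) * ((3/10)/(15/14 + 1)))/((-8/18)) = -1458/29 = -50.28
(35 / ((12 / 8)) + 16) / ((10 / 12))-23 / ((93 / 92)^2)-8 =16.69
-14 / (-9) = 14 / 9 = 1.56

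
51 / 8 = 6.38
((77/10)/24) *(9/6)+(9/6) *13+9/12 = 3317/160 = 20.73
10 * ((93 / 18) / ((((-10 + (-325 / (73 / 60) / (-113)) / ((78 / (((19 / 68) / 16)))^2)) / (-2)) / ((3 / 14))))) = 11805527445504 / 5331528460601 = 2.21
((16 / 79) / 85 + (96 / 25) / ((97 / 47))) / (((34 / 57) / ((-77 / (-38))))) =350390964 / 55365175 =6.33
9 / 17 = 0.53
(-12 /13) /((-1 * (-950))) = -6 /6175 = -0.00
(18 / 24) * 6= 9 / 2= 4.50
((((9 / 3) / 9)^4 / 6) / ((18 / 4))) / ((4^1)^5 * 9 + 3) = 1 / 20161953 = 0.00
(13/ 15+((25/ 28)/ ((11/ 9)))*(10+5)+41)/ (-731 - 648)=-0.04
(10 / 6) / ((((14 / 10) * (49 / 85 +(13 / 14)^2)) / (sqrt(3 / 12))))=29750 / 71907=0.41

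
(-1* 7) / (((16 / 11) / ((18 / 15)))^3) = -251559 / 64000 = -3.93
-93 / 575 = -0.16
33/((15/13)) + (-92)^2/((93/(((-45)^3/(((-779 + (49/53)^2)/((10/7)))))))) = 3617668017011/237160385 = 15254.10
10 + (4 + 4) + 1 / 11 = 199 / 11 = 18.09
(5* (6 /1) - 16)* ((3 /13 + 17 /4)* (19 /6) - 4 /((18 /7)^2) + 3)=977935 /4212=232.18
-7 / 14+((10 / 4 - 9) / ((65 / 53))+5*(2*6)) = 271 / 5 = 54.20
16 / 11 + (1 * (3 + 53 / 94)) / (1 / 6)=11807 / 517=22.84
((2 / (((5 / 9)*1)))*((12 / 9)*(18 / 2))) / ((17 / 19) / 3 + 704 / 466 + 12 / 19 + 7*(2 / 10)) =358587 / 31879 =11.25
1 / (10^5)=1 / 100000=0.00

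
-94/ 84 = -47/ 42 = -1.12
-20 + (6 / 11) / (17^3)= -1080854 / 54043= -20.00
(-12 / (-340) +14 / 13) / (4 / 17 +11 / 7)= 8603 / 13975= 0.62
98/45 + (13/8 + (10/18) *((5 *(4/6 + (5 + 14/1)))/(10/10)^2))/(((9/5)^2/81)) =1521227/1080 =1408.54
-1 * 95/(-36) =95/36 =2.64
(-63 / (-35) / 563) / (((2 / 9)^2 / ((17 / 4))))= 12393 / 45040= 0.28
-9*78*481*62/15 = -6978348/5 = -1395669.60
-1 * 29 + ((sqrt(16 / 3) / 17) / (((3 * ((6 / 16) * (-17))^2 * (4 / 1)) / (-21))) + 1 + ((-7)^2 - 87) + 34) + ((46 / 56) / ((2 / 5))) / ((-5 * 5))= -8983 / 280 - 448 * sqrt(3) / 132651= -32.09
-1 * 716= -716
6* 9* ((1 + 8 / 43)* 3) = 8262 / 43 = 192.14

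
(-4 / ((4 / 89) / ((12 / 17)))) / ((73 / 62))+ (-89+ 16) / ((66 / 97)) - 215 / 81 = -361129909 / 2211462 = -163.30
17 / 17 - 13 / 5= -8 / 5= -1.60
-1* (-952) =952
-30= -30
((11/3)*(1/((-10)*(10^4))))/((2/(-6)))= 11/100000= 0.00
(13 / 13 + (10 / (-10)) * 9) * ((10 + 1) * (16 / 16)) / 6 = -44 / 3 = -14.67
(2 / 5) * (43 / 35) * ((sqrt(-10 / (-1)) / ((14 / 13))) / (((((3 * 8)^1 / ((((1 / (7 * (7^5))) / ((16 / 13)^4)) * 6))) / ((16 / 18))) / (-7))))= -15965599 * sqrt(10) / 6071817830400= -0.00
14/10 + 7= 8.40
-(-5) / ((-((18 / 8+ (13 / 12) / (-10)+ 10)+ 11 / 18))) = -1800 / 4591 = -0.39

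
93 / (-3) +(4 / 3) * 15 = -11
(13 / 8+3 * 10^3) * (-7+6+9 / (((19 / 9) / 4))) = 7323965 / 152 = 48183.98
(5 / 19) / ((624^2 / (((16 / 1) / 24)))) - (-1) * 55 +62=1298374277 / 11097216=117.00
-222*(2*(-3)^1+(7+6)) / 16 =-777 / 8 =-97.12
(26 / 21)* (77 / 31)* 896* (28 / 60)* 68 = 121977856 / 1395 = 87439.32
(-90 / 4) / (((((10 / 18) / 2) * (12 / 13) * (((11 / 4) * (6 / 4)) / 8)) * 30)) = -312 / 55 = -5.67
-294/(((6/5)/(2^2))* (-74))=490/37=13.24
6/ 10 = 3/ 5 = 0.60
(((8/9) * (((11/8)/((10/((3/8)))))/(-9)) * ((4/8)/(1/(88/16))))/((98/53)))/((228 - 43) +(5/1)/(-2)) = -6413/154526400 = -0.00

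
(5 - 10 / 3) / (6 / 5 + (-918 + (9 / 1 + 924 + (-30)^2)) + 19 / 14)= 350 / 192687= 0.00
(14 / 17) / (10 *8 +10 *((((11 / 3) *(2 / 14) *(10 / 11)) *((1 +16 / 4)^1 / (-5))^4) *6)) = 0.01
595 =595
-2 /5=-0.40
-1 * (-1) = 1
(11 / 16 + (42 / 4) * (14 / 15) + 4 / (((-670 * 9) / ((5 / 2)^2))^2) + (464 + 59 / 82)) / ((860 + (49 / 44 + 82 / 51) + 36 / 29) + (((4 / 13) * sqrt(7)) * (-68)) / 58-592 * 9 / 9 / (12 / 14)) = 35039410108791486112 * sqrt(7) / 6138203040123982039305 + 5610828487158707424469 / 2046067680041327346435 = 2.76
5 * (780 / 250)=78 / 5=15.60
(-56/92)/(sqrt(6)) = -7 * sqrt(6)/69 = -0.25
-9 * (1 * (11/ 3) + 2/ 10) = -174/ 5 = -34.80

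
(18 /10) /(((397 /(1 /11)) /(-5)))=-9 /4367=-0.00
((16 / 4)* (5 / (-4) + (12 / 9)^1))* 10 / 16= 5 / 24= 0.21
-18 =-18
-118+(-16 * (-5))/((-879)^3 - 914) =-80139977734/679152353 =-118.00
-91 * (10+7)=-1547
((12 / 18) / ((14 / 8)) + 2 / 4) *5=185 / 42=4.40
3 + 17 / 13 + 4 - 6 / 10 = 501 / 65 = 7.71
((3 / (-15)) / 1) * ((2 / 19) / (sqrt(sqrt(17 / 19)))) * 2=-4 * 17^(3 / 4) * 19^(1 / 4) / 1615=-0.04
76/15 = 5.07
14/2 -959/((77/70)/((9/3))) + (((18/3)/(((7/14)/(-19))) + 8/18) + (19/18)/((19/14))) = -280688/99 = -2835.23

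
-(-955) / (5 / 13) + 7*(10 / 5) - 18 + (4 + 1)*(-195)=1504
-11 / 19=-0.58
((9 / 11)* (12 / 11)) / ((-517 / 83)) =-8964 / 62557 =-0.14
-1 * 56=-56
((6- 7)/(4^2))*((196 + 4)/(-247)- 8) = 136/247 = 0.55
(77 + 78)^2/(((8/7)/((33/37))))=5549775/296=18749.24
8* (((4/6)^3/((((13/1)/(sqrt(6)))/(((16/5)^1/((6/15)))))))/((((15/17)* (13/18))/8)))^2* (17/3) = 82426462208/57836025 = 1425.18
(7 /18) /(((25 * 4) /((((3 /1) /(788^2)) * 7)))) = 0.00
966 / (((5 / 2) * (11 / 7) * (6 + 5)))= 13524 / 605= 22.35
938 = 938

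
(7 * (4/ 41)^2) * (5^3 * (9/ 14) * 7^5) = 151263000/ 1681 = 89983.94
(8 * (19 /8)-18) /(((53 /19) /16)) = 304 /53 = 5.74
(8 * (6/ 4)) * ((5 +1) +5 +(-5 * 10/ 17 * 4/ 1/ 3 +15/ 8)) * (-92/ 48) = -84019/ 408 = -205.93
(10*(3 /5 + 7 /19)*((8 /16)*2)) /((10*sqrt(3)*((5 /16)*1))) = 1472*sqrt(3) /1425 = 1.79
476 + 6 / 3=478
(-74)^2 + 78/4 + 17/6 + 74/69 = 379459/69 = 5499.41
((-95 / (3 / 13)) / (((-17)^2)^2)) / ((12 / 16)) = -4940 / 751689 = -0.01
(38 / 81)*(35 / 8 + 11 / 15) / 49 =11647 / 238140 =0.05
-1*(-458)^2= -209764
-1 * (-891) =891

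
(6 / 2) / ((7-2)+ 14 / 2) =1 / 4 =0.25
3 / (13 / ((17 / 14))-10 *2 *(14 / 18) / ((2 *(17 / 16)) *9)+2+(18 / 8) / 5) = 82620 / 339913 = 0.24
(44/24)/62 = 11/372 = 0.03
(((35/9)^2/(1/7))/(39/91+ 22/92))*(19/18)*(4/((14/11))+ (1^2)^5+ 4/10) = 7944223/10449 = 760.29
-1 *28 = -28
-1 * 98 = -98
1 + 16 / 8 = 3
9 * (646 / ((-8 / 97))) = -281979 / 4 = -70494.75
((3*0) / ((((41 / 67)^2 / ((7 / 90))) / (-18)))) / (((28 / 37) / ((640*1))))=0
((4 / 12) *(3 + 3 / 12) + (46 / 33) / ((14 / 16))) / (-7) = -2473 / 6468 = -0.38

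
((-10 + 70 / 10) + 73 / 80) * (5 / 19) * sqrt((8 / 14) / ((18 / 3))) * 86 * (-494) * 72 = 560118 * sqrt(42) / 7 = 518568.50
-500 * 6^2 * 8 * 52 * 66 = -494208000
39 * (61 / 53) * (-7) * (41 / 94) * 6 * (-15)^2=-185014.76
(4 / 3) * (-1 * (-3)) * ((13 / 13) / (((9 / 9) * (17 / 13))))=52 / 17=3.06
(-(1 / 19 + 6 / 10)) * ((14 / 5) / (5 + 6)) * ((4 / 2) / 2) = -868 / 5225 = -0.17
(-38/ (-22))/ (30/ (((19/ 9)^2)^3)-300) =-893871739/ 155076031770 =-0.01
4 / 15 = 0.27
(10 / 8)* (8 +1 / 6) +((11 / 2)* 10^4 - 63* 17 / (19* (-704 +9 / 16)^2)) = 3177599292661151 / 57763811400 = 55010.21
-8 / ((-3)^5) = 8 / 243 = 0.03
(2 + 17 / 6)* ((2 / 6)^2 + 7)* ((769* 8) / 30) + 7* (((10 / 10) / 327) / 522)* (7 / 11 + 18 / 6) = 99254795188 / 14082255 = 7048.22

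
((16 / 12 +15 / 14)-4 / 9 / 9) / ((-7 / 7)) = -2671 / 1134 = -2.36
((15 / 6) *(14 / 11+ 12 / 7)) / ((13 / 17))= 9775 / 1001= 9.77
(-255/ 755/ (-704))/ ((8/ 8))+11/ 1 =1169395/ 106304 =11.00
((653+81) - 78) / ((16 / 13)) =533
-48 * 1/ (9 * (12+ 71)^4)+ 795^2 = 89984535990059/ 142374963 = 632025.00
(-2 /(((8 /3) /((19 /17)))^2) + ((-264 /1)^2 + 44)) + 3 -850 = 637119215 /9248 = 68892.65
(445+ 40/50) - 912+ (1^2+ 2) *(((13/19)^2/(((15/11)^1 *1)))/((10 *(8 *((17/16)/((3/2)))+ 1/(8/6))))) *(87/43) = -1266355737/2716525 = -466.17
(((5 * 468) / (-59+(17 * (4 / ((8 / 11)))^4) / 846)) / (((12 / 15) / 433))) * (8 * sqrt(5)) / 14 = -68574729600 * sqrt(5) / 3848089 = -39847.77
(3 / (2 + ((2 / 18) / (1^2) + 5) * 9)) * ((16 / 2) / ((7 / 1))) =1 / 14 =0.07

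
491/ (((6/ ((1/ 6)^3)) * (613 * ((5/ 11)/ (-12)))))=-5401/ 331020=-0.02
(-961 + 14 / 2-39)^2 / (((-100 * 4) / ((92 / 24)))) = -7559709 / 800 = -9449.64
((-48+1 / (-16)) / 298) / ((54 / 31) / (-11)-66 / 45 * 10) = 786687 / 72311488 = 0.01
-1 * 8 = -8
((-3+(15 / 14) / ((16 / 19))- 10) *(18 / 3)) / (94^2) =-7881 / 989632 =-0.01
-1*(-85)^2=-7225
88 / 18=44 / 9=4.89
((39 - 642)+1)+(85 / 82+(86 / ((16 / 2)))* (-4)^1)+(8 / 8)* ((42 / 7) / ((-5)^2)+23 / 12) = -7894223 / 12300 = -641.81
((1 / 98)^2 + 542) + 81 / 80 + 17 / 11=1150585831 / 2112880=544.56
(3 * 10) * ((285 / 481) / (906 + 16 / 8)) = 4275 / 218374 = 0.02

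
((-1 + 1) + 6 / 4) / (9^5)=1 / 39366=0.00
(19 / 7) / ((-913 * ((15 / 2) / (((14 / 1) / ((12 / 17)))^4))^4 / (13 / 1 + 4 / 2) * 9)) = -4389418029960473806468580341325077 / 4889754866861568000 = -897676499022080.93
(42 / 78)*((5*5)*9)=1575 / 13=121.15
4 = 4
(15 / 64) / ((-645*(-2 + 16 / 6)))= -0.00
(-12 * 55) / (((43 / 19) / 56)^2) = -747183360 / 1849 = -404101.33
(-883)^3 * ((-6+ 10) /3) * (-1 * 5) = 13769307740 /3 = 4589769246.67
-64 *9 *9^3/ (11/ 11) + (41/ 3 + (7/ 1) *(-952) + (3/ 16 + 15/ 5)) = -426551.15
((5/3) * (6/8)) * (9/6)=15/8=1.88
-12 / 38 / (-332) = 3 / 3154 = 0.00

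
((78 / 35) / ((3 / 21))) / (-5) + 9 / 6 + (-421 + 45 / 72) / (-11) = 80511 / 2200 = 36.60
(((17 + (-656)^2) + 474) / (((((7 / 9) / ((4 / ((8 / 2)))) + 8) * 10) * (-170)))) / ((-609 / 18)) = 11632329 / 13631450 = 0.85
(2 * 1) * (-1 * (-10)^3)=2000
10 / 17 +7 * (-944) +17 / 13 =-1459949 / 221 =-6606.10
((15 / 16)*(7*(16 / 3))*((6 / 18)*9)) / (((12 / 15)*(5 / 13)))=1365 / 4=341.25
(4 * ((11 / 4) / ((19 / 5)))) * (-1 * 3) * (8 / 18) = -220 / 57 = -3.86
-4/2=-2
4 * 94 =376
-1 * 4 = -4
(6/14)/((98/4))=6/343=0.02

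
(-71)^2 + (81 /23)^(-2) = 33074530 /6561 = 5041.08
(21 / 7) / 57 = 1 / 19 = 0.05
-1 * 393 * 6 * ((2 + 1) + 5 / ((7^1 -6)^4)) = -18864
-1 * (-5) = 5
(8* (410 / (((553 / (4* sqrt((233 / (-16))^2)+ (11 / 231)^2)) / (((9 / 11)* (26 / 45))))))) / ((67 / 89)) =38995870472 / 179734401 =216.96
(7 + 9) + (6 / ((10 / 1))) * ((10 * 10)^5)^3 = 600000000000000000000000000016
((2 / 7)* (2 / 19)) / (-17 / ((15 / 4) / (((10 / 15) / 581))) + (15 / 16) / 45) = 239040 / 124241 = 1.92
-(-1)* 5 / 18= 5 / 18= 0.28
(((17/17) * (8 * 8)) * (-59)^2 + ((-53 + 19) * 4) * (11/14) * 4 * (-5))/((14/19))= 14957256/49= 305250.12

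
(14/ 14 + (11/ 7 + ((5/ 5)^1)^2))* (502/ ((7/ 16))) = 200800/ 49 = 4097.96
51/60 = 17/20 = 0.85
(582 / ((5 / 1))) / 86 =291 / 215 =1.35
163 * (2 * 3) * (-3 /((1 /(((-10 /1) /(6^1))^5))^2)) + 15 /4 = -12734276585 /26244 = -485226.21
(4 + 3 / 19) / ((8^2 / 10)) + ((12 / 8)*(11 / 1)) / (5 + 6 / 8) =49213 / 13984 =3.52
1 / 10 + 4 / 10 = 1 / 2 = 0.50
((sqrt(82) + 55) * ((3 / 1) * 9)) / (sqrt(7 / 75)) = 135 * sqrt(21) * (sqrt(82) + 55) / 7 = 5661.10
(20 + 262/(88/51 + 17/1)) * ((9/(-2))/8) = -146079/7640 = -19.12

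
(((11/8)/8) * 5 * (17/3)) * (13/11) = 5.76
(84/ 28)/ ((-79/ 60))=-180/ 79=-2.28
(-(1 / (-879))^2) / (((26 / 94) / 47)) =-2209 / 10044333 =-0.00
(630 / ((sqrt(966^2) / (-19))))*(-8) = 2280 / 23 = 99.13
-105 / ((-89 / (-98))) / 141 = -3430 / 4183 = -0.82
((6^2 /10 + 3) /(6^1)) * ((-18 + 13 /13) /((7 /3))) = -561 /70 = -8.01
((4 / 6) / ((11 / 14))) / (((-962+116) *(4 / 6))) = -7 / 4653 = -0.00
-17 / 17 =-1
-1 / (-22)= 1 / 22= 0.05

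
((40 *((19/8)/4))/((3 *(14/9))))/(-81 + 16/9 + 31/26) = -1755/26908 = -0.07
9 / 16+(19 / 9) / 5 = 709 / 720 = 0.98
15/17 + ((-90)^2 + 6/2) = 137766/17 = 8103.88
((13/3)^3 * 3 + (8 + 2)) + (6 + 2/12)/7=32129/126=254.99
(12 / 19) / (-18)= -2 / 57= -0.04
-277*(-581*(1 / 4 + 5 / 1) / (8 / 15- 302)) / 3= -2414055 / 2584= -934.23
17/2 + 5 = 13.50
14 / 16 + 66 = 535 / 8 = 66.88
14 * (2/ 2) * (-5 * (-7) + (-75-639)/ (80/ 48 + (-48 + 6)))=89278/ 121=737.83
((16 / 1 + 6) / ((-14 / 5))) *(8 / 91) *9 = -3960 / 637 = -6.22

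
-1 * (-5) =5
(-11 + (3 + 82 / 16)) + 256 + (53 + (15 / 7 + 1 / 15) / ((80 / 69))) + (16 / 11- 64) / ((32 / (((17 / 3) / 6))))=42437207 / 138600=306.18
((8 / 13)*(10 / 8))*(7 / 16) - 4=-381 / 104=-3.66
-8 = -8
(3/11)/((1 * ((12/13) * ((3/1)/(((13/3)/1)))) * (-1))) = -169/396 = -0.43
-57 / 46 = -1.24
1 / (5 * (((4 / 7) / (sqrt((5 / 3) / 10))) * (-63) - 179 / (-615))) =-2723220 * sqrt(6) / 2941045559 - 22017 / 2941045559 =-0.00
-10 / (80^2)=-1 / 640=-0.00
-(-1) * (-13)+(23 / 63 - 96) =-6844 / 63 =-108.63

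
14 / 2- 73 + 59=-7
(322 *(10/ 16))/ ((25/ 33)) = 5313/ 20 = 265.65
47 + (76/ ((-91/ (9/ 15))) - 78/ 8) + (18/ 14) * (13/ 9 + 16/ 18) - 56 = -29577/ 1820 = -16.25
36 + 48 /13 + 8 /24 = 1561 /39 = 40.03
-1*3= -3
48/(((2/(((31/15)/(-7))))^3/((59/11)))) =-3515338/4244625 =-0.83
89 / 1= 89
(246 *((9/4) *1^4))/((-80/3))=-3321/160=-20.76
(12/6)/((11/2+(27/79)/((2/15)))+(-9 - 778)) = -0.00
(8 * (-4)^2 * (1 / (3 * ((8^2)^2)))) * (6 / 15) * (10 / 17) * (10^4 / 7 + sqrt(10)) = sqrt(10) / 408 + 1250 / 357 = 3.51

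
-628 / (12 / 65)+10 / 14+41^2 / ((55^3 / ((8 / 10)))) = -59412371296 / 17469375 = -3400.94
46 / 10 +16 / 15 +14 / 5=127 / 15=8.47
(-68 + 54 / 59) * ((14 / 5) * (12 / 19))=-664944 / 5605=-118.63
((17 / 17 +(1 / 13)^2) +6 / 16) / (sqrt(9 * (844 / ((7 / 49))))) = 1867 * sqrt(1477) / 11981424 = 0.01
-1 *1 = -1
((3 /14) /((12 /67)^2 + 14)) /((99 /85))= 76313 /5820276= 0.01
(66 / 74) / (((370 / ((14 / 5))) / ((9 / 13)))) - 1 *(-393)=174857604 / 444925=393.00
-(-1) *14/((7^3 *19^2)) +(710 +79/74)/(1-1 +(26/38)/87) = 1538575194547/17016818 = 90414.98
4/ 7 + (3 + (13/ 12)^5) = 8819851/ 1741824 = 5.06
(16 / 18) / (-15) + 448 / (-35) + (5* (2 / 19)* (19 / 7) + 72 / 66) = -107482 / 10395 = -10.34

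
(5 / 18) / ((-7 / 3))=-0.12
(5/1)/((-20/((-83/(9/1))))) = 83/36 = 2.31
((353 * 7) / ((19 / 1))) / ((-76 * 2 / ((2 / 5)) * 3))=-2471 / 21660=-0.11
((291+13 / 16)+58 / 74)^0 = 1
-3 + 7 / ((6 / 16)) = 47 / 3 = 15.67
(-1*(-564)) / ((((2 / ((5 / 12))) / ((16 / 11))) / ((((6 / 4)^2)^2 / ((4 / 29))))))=552015 / 88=6272.90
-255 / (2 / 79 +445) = -6715 / 11719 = -0.57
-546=-546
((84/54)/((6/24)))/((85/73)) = 4088/765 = 5.34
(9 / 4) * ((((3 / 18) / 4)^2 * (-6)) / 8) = -3 / 1024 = -0.00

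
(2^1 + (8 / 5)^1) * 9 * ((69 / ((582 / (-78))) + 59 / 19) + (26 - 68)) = -14373612 / 9215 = -1559.81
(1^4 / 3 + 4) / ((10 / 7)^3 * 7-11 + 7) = 637 / 2412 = 0.26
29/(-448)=-29/448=-0.06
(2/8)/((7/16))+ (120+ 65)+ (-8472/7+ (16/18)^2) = -580565/567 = -1023.92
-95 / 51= -1.86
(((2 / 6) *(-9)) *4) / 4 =-3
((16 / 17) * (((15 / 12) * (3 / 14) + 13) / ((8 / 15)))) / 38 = 11145 / 18088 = 0.62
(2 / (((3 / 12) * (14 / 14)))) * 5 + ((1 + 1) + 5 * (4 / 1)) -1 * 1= 61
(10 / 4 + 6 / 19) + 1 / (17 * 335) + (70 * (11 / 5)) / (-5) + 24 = -172437 / 43282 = -3.98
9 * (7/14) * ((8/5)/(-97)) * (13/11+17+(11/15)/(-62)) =-1115274/826925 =-1.35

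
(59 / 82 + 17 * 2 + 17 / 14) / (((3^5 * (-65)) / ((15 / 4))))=-10313 / 1208844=-0.01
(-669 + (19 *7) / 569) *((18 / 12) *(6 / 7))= -3424752 / 3983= -859.84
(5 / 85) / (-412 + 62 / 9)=-9 / 61982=-0.00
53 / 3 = 17.67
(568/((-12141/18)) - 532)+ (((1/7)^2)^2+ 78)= -20749423/45619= -454.84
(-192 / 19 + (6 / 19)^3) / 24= -2879 / 6859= -0.42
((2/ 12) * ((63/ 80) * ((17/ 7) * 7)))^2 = 127449/ 25600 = 4.98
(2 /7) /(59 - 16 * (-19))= 2 /2541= 0.00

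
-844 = -844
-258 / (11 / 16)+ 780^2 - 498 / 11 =6687774 / 11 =607979.45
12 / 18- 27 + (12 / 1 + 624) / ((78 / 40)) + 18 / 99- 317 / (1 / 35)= -4631054 / 429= -10795.00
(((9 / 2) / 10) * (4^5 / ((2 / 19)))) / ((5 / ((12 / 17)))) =262656 / 425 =618.01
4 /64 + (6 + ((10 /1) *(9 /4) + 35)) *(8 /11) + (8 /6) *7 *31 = 177185 /528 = 335.58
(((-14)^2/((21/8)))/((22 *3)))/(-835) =-112/82665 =-0.00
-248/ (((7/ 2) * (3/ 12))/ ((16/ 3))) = -31744/ 21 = -1511.62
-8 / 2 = -4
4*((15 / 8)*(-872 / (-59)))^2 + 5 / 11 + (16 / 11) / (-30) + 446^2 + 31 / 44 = 464061418933 / 2297460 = 201988.90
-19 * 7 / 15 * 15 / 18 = -133 / 18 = -7.39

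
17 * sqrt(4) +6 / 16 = 34.38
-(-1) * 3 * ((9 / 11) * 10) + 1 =281 / 11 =25.55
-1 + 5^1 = 4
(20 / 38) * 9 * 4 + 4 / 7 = 19.52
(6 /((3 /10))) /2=10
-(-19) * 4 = 76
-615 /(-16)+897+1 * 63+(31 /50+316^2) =40342023 /400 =100855.06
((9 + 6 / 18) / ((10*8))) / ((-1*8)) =-7 / 480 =-0.01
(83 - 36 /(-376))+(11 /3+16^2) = 96659 /282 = 342.76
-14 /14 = -1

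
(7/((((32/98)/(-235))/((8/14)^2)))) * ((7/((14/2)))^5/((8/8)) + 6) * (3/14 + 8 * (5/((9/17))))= -15704815/18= -872489.72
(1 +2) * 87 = 261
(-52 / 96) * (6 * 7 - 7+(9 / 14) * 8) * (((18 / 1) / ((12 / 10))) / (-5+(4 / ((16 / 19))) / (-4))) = 36530 / 693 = 52.71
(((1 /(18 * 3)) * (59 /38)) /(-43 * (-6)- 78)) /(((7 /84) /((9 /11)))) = 59 /37620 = 0.00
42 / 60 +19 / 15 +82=2519 / 30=83.97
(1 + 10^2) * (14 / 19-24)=-44642 / 19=-2349.58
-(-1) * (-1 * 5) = -5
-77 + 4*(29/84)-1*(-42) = -706/21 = -33.62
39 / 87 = 13 / 29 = 0.45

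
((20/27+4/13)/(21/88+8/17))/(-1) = -550528/372411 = -1.48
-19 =-19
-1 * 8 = -8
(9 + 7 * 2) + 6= 29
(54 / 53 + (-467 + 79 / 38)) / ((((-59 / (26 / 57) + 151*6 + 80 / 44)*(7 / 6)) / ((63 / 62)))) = -3607328439 / 6950246531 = -0.52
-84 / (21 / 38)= -152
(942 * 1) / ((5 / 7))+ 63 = 6909 / 5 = 1381.80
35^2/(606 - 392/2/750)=459375/227152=2.02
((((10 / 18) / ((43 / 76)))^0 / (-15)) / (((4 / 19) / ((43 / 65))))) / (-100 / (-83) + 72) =-67811 / 23696400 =-0.00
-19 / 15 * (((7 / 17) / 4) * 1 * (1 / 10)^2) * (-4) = 133 / 25500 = 0.01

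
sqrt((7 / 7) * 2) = 1.41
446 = 446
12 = 12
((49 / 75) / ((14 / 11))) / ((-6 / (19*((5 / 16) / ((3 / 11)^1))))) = -16093 / 8640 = -1.86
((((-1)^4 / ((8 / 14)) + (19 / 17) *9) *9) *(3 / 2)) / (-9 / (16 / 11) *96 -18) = -2409 / 9248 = -0.26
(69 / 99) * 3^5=1863 / 11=169.36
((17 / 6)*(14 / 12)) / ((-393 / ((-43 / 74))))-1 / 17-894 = -15912536459 / 17798184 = -894.05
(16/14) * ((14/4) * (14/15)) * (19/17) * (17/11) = 1064/165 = 6.45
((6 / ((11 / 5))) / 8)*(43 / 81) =215 / 1188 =0.18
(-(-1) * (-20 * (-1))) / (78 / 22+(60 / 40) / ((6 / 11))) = 3.18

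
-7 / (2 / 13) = -91 / 2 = -45.50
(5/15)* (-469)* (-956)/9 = 448364/27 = 16606.07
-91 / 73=-1.25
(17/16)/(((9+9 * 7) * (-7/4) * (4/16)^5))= -544/63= -8.63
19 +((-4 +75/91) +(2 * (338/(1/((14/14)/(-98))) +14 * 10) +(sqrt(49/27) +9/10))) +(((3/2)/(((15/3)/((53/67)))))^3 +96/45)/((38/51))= 7 * sqrt(3)/9 +2130988019468673/7280269178000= 294.05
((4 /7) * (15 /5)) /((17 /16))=192 /119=1.61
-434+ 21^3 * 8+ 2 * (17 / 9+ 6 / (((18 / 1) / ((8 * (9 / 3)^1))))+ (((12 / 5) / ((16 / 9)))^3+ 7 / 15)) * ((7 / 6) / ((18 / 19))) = 286489477351 / 3888000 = 73685.57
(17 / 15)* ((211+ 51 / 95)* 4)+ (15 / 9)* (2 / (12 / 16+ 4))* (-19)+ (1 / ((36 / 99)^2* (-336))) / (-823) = 1987355912323 / 2101612800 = 945.63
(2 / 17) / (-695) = -2 / 11815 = -0.00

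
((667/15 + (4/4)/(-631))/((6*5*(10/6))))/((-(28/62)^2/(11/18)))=-2224466101/834813000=-2.66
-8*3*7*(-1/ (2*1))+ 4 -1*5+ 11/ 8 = 675/ 8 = 84.38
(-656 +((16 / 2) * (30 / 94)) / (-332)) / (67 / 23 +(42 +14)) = -58858978 / 5285855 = -11.14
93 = 93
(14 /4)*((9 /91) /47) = 9 /1222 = 0.01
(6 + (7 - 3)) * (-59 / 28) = -295 / 14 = -21.07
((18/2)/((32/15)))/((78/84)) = 945/208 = 4.54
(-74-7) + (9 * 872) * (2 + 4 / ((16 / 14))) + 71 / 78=3360545 / 78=43083.91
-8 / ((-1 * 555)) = 8 / 555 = 0.01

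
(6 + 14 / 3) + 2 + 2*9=92 / 3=30.67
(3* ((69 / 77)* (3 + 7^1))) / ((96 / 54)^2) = 83835 / 9856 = 8.51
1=1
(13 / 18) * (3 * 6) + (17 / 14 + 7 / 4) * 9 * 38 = 14375 / 14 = 1026.79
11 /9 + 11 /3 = 44 /9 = 4.89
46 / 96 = 0.48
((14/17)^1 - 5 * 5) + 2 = -377/17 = -22.18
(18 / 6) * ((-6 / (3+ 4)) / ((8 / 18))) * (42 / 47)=-243 / 47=-5.17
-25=-25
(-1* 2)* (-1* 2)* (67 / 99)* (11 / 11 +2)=268 / 33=8.12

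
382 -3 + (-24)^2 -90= 865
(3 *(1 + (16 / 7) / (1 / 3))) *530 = 87450 / 7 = 12492.86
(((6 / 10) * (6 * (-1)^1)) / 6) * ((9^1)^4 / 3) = -1312.20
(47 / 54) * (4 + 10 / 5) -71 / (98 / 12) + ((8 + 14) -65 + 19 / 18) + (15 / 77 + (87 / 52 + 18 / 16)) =-21402683 / 504504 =-42.42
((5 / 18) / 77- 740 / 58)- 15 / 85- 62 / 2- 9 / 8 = -123148021 / 2733192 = -45.06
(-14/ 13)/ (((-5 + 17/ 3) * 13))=-0.12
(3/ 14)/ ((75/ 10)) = 1/ 35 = 0.03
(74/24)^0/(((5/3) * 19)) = 3/95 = 0.03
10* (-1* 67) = -670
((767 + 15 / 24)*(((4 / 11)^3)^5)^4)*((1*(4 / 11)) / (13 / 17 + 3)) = 1084120430280920799871396450563180724224 / 3349298034955599095318942248963066521029422565733678974841423611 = 0.00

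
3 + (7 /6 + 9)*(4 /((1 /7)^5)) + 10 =2050493 /3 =683497.67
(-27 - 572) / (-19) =599 / 19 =31.53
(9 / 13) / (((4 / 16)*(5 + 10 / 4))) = 24 / 65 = 0.37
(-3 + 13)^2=100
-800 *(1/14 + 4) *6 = -136800/7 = -19542.86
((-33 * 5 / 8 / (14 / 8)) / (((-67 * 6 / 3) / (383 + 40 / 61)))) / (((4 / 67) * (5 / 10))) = 1130.41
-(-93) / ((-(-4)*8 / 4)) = 93 / 8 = 11.62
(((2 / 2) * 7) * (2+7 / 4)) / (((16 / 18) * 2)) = 945 / 64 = 14.77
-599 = -599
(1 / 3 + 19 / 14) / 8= 0.21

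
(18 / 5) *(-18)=-324 / 5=-64.80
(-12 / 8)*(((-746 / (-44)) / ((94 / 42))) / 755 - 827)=1936818771 / 1561340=1240.48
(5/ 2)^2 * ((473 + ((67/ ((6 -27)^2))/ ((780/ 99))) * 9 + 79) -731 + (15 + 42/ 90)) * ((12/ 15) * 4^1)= -3267.20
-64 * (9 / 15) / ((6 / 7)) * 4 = -896 / 5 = -179.20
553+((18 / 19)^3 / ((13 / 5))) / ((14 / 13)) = 26565769 / 48013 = 553.30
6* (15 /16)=45 /8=5.62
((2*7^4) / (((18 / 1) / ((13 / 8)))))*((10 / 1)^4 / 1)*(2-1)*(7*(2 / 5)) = 109245500 / 9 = 12138388.89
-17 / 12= -1.42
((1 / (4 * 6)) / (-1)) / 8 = -1 / 192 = -0.01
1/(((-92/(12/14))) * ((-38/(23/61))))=3/32452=0.00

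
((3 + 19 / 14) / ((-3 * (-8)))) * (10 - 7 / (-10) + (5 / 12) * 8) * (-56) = -25681 / 180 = -142.67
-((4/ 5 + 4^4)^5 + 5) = -3489997522551049/ 3125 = -1116799207216.34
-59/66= -0.89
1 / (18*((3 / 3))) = 1 / 18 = 0.06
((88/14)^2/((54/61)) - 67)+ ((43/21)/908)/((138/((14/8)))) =-4944155375/221036256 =-22.37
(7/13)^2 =49/169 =0.29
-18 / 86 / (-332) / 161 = 9 / 2298436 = 0.00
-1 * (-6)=6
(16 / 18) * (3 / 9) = 8 / 27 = 0.30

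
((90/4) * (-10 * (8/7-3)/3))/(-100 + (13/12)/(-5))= -58500/42091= -1.39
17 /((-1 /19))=-323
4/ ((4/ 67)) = 67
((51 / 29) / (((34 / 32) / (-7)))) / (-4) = 84 / 29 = 2.90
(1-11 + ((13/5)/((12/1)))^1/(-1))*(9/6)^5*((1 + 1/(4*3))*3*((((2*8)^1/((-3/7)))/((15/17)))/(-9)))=-948311/800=-1185.39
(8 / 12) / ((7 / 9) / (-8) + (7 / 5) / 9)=80 / 7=11.43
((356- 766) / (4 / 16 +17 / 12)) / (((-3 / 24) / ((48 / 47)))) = 94464 / 47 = 2009.87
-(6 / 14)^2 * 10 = -90 / 49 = -1.84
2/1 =2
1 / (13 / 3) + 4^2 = 211 / 13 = 16.23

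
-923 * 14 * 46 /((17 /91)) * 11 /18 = -297503206 /153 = -1944465.40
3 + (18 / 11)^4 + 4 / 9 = 1398655 / 131769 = 10.61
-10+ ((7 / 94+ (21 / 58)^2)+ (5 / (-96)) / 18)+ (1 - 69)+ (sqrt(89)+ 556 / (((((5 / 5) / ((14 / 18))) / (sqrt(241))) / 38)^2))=sqrt(89)+ 23984388290281415 / 204907968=117049573.32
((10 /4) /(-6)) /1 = -5 /12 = -0.42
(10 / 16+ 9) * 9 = 86.62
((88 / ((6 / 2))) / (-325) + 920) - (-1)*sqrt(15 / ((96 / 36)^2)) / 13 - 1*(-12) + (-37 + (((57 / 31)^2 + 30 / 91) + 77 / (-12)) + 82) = 3*sqrt(15) / 104 + 8519507907 / 8745100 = 974.32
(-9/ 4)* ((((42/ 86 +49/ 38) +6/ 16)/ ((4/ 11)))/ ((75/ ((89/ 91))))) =-41326527/ 237910400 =-0.17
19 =19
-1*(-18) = 18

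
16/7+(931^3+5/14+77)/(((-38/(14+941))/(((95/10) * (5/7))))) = -137614573708.62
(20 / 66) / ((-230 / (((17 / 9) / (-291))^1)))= 17 / 1987821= 0.00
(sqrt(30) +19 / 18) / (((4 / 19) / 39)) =4693 / 24 +741* sqrt(30) / 4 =1210.20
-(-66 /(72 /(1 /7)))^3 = 1331 /592704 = 0.00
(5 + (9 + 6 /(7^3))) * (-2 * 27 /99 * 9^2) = -619.32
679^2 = 461041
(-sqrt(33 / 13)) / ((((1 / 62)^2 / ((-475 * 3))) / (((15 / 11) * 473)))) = 3533116500 * sqrt(429) / 13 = 5629155577.37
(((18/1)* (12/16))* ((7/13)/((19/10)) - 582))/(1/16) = -125650.79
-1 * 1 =-1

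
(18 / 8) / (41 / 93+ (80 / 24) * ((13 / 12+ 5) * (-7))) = -2511 / 157918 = -0.02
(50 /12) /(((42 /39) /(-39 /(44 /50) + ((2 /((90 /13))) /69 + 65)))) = 91848965 /1147608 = 80.04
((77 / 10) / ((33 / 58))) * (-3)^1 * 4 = -812 / 5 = -162.40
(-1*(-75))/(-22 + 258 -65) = 0.44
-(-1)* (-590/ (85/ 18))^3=-9582162624/ 4913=-1950368.94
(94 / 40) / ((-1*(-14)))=47 / 280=0.17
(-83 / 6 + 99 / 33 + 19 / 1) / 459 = 49 / 2754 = 0.02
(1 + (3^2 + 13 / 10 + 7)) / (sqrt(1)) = 18.30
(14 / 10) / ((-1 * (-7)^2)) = -1 / 35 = -0.03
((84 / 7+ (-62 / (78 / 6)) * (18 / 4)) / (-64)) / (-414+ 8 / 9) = -1107 / 3093376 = -0.00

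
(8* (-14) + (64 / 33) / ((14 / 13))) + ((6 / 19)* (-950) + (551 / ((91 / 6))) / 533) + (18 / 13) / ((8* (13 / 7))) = -375032033 / 914628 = -410.04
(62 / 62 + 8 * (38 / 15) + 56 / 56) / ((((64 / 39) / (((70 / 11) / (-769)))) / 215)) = -3267355 / 135344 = -24.14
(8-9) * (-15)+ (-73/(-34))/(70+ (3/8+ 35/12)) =449421/29903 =15.03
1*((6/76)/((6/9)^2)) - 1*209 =-31741/152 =-208.82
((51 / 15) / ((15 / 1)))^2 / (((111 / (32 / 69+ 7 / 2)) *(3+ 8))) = 158083 / 947801250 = 0.00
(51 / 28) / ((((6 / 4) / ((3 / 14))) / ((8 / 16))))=51 / 392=0.13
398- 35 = 363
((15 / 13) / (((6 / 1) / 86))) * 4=860 / 13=66.15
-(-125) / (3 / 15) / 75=25 / 3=8.33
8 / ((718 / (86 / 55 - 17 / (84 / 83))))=-70381 / 414645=-0.17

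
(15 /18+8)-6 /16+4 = 299 /24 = 12.46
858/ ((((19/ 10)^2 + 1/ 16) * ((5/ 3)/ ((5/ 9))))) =77.88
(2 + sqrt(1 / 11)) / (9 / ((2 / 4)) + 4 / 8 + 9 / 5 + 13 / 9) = 90*sqrt(11) / 21527 + 180 / 1957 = 0.11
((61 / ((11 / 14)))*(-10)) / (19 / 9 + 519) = -1098 / 737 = -1.49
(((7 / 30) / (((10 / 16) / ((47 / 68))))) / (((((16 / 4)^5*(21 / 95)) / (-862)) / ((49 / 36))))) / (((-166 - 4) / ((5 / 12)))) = 18859267 / 5752995840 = 0.00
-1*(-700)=700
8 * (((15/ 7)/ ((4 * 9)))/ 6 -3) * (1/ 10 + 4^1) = -61787/ 630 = -98.07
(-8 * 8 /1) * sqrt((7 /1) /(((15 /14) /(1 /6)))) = -448 * sqrt(5) /15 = -66.78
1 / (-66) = -1 / 66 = -0.02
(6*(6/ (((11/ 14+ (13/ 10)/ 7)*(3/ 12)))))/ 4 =630/ 17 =37.06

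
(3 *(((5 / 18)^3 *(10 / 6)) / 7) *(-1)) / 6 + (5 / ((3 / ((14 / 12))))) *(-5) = -2382025 / 244944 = -9.72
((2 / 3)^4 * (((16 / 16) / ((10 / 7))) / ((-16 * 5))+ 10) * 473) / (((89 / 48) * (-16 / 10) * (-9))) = 3780689 / 108135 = 34.96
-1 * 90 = -90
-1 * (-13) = 13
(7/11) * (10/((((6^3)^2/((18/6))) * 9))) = 35/769824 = 0.00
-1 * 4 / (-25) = 0.16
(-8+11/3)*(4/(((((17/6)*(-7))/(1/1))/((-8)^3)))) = -447.46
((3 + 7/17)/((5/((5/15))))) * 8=464/255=1.82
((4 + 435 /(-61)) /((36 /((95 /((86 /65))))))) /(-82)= 0.08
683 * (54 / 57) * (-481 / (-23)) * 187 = 1105808418 / 437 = 2530454.05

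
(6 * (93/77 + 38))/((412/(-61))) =-552477/15862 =-34.83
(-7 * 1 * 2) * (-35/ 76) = 245/ 38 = 6.45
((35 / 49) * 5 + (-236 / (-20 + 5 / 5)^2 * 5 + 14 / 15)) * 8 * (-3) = -374824 / 12635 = -29.67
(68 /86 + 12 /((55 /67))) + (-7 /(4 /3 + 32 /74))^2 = 57709693 /1854160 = 31.12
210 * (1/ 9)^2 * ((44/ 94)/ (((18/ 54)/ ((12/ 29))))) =6160/ 4089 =1.51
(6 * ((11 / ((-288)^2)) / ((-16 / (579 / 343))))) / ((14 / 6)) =-2123 / 59006976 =-0.00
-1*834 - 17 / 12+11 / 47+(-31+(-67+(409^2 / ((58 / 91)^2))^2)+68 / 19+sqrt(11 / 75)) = sqrt(33) / 15+5140809521010226727267 / 30316892784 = 169569142776.23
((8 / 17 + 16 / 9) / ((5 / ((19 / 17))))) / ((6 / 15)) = 3268 / 2601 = 1.26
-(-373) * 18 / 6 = 1119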